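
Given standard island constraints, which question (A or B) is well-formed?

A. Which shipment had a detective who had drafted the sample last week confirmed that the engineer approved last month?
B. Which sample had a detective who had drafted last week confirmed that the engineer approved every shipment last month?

In B, the wh-phrase is extracted from inside a complex-NP island (relative clause) (introduced by "who"), which blocks movement.
In A, the extraction path crosses only that-complement boundaries, which are transparent.
So A is grammatical.

A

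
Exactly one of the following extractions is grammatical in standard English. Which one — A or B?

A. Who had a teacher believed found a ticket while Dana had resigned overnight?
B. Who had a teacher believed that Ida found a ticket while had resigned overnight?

A

In B, the wh-phrase is extracted from inside an adjunct island (introduced by "while"), which blocks movement.
In A, the extraction path crosses only that-complement boundaries, which are transparent.
So A is grammatical.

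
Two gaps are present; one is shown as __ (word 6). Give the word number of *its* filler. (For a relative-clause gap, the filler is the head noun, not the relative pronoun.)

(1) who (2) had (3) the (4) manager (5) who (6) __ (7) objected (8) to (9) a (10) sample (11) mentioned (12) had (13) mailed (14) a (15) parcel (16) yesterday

The marked gap is inside the relative clause, the subject of "objected".
Its filler is the head noun "manager" (via "who"), at word 4.
(The other dependency links word 1 to a gap after word 11.)

4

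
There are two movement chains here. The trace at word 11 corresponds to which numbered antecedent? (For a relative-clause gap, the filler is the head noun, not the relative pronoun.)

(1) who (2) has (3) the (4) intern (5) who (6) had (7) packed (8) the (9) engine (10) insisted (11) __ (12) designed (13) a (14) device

The marked gap is the subject of "designed".
Its filler is the fronted wh-phrase "who", at word 1.
(The other dependency links word 4 to a gap after word 5.)

1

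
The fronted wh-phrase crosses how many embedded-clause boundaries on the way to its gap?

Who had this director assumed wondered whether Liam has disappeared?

"who" is extracted from the subject of "wondered".
Boundaries crossed, outermost first: [Ø] — 1 in total.

1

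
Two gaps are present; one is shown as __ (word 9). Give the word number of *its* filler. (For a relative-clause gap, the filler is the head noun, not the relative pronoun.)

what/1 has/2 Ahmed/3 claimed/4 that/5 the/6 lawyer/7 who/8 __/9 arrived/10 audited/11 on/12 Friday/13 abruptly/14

7

The marked gap is inside the relative clause, the subject of "arrived".
Its filler is the head noun "lawyer" (via "who"), at word 7.
(The other dependency links word 1 to a gap after word 11.)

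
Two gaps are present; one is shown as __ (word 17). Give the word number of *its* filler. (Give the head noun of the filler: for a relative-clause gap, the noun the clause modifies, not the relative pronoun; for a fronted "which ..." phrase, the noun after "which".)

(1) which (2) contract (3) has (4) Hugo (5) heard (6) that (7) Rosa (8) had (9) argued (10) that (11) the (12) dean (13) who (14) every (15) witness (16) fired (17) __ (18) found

12

The marked gap is inside the relative clause, the direct object of "fired".
Its filler is the head noun "dean" (via "who"), at word 12.
(The other dependency links word 2 to a gap after word 18.)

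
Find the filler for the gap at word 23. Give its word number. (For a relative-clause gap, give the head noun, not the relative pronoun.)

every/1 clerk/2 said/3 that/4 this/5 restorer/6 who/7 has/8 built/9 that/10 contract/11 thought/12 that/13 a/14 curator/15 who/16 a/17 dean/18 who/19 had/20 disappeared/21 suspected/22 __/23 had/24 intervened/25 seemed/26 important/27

15

The gap at 23 is the subject of "intervened", inside a relative clause.
The relative pronoun is "who" (word 16); it is bound by the head noun immediately before it.
Its filler is the head noun "curator", at word 15.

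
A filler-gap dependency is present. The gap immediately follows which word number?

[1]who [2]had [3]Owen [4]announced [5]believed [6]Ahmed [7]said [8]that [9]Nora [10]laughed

4

The displaced element is "who" (word 1).
It is linked across 1 clause boundary (Ø).
It functions as the subject of "believed", so the gap sits immediately after word 4 ("announced").
Base order: Owen had announced that who believed Ahmed said that Nora laughed.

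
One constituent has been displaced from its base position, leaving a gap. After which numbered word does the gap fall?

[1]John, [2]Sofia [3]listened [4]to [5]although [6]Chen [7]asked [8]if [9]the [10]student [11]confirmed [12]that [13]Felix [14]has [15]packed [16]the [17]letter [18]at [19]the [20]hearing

The displaced element is "John" (word 1).
It functions as the object of the preposition "to" of "listened", so the gap sits immediately after word 4 ("to").
Base order: Sofia listened to John although Chen asked if the student confirmed that Felix has packed the letter at the hearing.

4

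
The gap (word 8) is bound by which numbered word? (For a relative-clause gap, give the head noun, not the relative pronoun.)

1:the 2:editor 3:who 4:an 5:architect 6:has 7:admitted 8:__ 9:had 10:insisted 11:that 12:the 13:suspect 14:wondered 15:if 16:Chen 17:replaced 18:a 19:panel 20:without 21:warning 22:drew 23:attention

2

The gap at 8 is the subject of "insisted", inside a relative clause.
The relative pronoun is "who" (word 3); it is bound by the head noun immediately before it.
Its filler is the head noun "editor", at word 2.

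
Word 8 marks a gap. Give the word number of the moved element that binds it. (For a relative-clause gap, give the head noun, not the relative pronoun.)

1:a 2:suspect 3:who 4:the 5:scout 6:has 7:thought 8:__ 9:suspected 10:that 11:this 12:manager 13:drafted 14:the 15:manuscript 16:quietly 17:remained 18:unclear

2

The gap at 8 is the subject of "suspected", inside a relative clause.
The relative pronoun is "who" (word 3); it is bound by the head noun immediately before it.
Its filler is the head noun "suspect", at word 2.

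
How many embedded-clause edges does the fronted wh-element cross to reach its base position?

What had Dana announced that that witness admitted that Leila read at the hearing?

"what" is extracted from the object of "read".
Boundaries crossed, outermost first: [that], [that] — 2 in total.

2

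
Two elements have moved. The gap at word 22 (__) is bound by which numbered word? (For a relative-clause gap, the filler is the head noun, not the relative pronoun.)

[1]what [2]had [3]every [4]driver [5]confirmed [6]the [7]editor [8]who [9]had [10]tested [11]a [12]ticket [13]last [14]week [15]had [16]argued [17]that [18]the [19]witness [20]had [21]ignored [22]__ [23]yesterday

1

The marked gap is the direct object of "ignored".
Its filler is the fronted wh-phrase "what", at word 1.
(The other dependency links word 7 to a gap after word 8.)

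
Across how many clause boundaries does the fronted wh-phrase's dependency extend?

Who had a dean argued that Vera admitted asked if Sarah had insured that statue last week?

"who" is extracted from the subject of "asked".
Boundaries crossed, outermost first: [that], [Ø] — 2 in total.

2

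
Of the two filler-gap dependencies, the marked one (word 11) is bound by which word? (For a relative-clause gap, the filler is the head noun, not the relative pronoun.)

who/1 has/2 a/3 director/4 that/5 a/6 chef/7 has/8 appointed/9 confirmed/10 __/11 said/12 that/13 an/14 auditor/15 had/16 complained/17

The marked gap is the subject of "said".
Its filler is the fronted wh-phrase "who", at word 1.
(The other dependency links word 4 to a gap after word 9.)

1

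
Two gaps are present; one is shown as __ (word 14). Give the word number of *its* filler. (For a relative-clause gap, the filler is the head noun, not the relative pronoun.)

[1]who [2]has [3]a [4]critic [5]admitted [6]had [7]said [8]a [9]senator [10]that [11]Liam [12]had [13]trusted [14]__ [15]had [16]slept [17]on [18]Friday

9

The marked gap is inside the relative clause, the direct object of "trusted".
Its filler is the head noun "senator" (via "that"), at word 9.
(The other dependency links word 1 to a gap after word 5.)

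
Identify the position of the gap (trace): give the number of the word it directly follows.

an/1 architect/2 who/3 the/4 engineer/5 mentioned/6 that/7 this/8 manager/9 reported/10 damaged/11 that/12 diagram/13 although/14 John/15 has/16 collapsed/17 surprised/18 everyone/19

The displaced element is "an architect" (word 2).
It is linked across 2 clause boundaries (that → Ø).
It functions as the subject of "damaged", so the gap sits immediately after word 10 ("reported").
Base order: The engineer mentioned that this manager reported an architect damaged that diagram although John has collapsed.

10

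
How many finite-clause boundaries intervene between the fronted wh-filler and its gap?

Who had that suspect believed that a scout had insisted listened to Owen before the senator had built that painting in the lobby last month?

"who" is extracted from the subject of "listened".
Boundaries crossed, outermost first: [that], [Ø] — 2 in total.

2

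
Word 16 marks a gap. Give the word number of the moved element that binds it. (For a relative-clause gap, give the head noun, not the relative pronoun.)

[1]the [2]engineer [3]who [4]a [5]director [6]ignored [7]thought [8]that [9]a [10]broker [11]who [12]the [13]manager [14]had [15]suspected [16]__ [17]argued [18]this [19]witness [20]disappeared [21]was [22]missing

10

The gap at 16 is the subject of "argued", inside a relative clause.
The relative pronoun is "who" (word 11); it is bound by the head noun immediately before it.
Its filler is the head noun "broker", at word 10.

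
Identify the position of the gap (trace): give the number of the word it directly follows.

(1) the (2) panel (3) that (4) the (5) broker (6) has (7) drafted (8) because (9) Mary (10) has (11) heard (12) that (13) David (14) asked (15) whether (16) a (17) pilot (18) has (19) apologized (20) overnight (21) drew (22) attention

The displaced element is "the panel" (word 2).
It functions as the direct object of "drafted", so the gap sits immediately after word 7 ("drafted").
Base order: The broker has drafted the panel because Mary has heard that David asked whether a pilot has apologized overnight.

7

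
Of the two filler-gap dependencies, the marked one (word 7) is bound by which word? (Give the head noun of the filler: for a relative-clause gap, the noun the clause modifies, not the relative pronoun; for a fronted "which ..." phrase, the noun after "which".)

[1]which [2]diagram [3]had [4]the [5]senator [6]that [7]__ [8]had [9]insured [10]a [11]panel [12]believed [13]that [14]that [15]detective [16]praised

5

The marked gap is inside the relative clause, the subject of "insured".
Its filler is the head noun "senator" (via "that"), at word 5.
(The other dependency links word 2 to a gap after word 16.)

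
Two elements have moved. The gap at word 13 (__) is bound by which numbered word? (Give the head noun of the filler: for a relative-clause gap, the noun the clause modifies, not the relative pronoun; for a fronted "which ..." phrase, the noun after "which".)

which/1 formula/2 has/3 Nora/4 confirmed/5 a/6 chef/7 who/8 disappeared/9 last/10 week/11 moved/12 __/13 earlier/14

The marked gap is the direct object of "moved".
Its filler is the fronted wh-phrase "which formula", at word 2.
(The other dependency links word 7 to a gap after word 8.)

2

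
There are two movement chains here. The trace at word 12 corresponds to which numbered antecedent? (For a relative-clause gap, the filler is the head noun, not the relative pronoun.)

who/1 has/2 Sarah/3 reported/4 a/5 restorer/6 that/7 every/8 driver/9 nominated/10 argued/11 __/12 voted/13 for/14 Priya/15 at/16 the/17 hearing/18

1

The marked gap is the subject of "voted".
Its filler is the fronted wh-phrase "who", at word 1.
(The other dependency links word 6 to a gap after word 10.)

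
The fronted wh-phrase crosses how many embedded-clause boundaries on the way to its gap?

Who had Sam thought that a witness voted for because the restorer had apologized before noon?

"who" is extracted from the PP object of "voted".
Boundaries crossed, outermost first: [that] — 1 in total.

1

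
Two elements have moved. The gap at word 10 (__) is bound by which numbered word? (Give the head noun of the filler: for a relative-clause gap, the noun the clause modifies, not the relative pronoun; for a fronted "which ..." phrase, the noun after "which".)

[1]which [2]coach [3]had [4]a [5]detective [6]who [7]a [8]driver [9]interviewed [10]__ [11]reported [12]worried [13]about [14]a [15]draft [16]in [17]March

5

The marked gap is inside the relative clause, the direct object of "interviewed".
Its filler is the head noun "detective" (via "who"), at word 5.
(The other dependency links word 2 to a gap after word 11.)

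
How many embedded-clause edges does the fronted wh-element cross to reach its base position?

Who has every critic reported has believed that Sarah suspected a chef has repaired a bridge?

1

"who" is extracted from the subject of "believed".
Boundaries crossed, outermost first: [Ø] — 1 in total.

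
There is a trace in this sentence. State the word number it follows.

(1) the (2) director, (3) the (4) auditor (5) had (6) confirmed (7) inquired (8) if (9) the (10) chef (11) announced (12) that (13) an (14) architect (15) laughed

6

The displaced element is "the director" (word 2).
It is linked across 1 clause boundary (Ø).
It functions as the subject of "inquired", so the gap sits immediately after word 6 ("confirmed").
Base order: The auditor had confirmed the director inquired if the chef announced that an architect laughed.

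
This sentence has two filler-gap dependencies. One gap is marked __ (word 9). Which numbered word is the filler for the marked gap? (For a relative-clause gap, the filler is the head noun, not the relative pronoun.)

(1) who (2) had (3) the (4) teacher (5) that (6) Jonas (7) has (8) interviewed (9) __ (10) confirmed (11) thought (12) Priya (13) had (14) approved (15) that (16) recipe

4

The marked gap is inside the relative clause, the direct object of "interviewed".
Its filler is the head noun "teacher" (via "that"), at word 4.
(The other dependency links word 1 to a gap after word 10.)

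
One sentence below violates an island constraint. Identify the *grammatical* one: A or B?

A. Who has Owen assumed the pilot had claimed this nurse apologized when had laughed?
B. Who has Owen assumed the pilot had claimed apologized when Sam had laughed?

B

In A, the wh-phrase is extracted from inside an adjunct island (introduced by "when"), which blocks movement.
In B, the extraction path crosses only that-complement boundaries, which are transparent.
So B is grammatical.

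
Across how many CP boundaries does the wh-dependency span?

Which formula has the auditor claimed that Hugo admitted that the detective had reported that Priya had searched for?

3

"which formula" is extracted from the PP object of "searched".
Boundaries crossed, outermost first: [that], [that], [that] — 3 in total.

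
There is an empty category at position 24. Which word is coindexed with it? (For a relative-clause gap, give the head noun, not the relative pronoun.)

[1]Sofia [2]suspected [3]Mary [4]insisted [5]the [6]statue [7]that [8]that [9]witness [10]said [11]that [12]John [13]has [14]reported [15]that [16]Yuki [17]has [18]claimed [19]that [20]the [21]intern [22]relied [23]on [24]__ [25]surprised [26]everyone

6

The gap at 24 is the prepositional object of "relied", inside a relative clause.
The relative pronoun is "that" (word 7); it is bound by the head noun immediately before it.
Its filler is the head noun "statue", at word 6.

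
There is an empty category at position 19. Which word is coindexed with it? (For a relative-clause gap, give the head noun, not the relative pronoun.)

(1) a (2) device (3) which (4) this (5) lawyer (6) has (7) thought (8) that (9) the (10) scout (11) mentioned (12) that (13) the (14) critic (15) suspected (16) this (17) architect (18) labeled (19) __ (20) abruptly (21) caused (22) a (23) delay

The gap at 19 is the object of "labeled", inside a relative clause.
The relative pronoun is "which" (word 3); it is bound by the head noun immediately before it.
Its filler is the head noun "device", at word 2.

2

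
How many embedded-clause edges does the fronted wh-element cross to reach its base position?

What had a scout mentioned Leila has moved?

1

"what" is extracted from the object of "moved".
Boundaries crossed, outermost first: [Ø] — 1 in total.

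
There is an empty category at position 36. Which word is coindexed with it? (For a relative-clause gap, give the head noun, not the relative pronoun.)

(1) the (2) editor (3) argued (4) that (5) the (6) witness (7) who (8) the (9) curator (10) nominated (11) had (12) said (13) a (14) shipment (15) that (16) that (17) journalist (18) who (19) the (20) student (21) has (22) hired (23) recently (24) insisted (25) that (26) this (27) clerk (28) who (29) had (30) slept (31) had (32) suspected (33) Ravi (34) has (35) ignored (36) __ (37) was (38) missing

14

The gap at 36 is the object of "ignored", inside a relative clause.
The relative pronoun is "that" (word 15); it is bound by the head noun immediately before it.
Its filler is the head noun "shipment", at word 14.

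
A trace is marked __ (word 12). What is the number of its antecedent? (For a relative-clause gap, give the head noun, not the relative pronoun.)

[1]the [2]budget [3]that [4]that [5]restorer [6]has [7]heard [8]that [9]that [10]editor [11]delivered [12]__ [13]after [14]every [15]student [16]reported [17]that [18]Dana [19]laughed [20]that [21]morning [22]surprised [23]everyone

2

The gap at 12 is the object of "delivered", inside a relative clause.
The relative pronoun is "that" (word 3); it is bound by the head noun immediately before it.
Its filler is the head noun "budget", at word 2.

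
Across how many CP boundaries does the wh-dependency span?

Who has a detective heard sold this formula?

"who" is extracted from the subject of "sold".
Boundaries crossed, outermost first: [Ø] — 1 in total.

1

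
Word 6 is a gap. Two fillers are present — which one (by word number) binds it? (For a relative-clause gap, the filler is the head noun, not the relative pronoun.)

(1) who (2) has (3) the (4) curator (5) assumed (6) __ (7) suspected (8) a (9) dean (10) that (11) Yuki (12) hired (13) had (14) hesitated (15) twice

The marked gap is the subject of "suspected".
Its filler is the fronted wh-phrase "who", at word 1.
(The other dependency links word 9 to a gap after word 12.)

1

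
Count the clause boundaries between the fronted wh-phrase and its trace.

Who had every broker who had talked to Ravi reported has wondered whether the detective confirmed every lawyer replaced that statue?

1

"who" is extracted from the subject of "wondered".
Boundaries crossed, outermost first: [Ø] — 1 in total.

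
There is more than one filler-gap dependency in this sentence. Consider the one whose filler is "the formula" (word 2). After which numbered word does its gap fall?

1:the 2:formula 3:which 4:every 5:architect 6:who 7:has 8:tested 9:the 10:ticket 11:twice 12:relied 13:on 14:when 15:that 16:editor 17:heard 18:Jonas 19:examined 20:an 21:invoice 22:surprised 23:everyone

The displaced element is "the formula" (word 2).
It functions as the object of the preposition "on" of "relied", so the gap sits immediately after word 13 ("on").
Base order: Every architect who has tested the ticket twice relied on the formula when that editor heard Jonas examined an invoice.

13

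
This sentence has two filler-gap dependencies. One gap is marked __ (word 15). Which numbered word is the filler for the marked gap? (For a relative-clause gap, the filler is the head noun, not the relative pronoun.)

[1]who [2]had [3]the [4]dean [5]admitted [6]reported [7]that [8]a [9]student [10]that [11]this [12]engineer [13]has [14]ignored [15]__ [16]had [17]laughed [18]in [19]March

The marked gap is inside the relative clause, the direct object of "ignored".
Its filler is the head noun "student" (via "that"), at word 9.
(The other dependency links word 1 to a gap after word 5.)

9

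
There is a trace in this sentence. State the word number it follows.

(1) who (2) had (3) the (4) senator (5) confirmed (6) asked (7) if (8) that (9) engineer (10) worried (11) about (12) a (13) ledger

The displaced element is "who" (word 1).
It is linked across 1 clause boundary (Ø).
It functions as the subject of "asked", so the gap sits immediately after word 5 ("confirmed").
Base order: The senator had confirmed that who asked if that engineer worried about a ledger.

5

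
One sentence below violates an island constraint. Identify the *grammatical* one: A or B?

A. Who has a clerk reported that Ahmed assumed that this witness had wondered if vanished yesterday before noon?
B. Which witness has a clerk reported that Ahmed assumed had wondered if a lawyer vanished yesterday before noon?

In A, the wh-phrase is extracted from inside a wh-island (introduced by "if"), which blocks movement.
In B, the extraction path crosses only that-complement boundaries, which are transparent.
So B is grammatical.

B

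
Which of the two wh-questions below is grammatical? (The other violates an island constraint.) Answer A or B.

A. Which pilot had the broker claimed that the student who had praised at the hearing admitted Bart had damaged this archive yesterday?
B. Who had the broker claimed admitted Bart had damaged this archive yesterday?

B

In A, the wh-phrase is extracted from inside a complex-NP island (relative clause) (introduced by "who"), which blocks movement.
In B, the extraction path crosses only that-complement boundaries, which are transparent.
So B is grammatical.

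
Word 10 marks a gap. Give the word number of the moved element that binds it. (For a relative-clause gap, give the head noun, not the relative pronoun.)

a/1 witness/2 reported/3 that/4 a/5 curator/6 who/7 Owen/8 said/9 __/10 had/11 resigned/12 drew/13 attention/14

6

The gap at 10 is the subject of "resigned", inside a relative clause.
The relative pronoun is "who" (word 7); it is bound by the head noun immediately before it.
Its filler is the head noun "curator", at word 6.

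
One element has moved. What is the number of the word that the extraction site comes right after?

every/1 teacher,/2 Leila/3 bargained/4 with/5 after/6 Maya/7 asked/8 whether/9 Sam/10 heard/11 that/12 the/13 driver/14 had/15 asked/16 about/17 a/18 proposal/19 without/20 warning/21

The displaced element is "every teacher" (word 2).
It functions as the object of the preposition "with" of "bargained", so the gap sits immediately after word 5 ("with").
Base order: Leila bargained with every teacher after Maya asked whether Sam heard that the driver had asked about a proposal without warning.

5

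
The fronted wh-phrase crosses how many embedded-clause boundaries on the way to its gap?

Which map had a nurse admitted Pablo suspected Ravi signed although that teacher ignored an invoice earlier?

"which map" is extracted from the object of "signed".
Boundaries crossed, outermost first: [Ø], [Ø] — 2 in total.

2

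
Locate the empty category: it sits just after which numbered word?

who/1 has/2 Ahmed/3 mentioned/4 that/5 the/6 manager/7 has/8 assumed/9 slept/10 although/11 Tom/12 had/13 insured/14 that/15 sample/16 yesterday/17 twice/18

9

The displaced element is "who" (word 1).
It is linked across 2 clause boundaries (that → Ø).
It functions as the subject of "slept", so the gap sits immediately after word 9 ("assumed").
Base order: Ahmed has mentioned that the manager has assumed who slept although Tom had insured that sample yesterday twice.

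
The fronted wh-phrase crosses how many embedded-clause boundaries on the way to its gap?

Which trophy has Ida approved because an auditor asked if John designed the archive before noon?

0

"which trophy" originates inside the matrix clause — no clause boundary is crossed.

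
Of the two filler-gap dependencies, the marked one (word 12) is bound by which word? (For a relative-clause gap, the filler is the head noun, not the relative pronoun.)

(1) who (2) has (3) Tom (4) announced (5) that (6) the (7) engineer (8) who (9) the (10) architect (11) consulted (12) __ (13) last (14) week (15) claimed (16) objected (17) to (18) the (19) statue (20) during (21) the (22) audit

7

The marked gap is inside the relative clause, the direct object of "consulted".
Its filler is the head noun "engineer" (via "who"), at word 7.
(The other dependency links word 1 to a gap after word 15.)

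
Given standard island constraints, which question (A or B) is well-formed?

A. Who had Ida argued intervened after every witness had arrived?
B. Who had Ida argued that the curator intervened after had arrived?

In B, the wh-phrase is extracted from inside an adjunct island (introduced by "after"), which blocks movement.
In A, the extraction path crosses only that-complement boundaries, which are transparent.
So A is grammatical.

A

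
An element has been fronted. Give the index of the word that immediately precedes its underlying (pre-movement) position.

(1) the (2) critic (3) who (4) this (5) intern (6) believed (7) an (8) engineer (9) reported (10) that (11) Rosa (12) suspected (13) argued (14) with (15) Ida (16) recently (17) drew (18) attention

The displaced element is "the critic" (word 2).
It is linked across 3 clause boundaries (Ø → that → Ø).
It functions as the subject of "argued", so the gap sits immediately after word 12 ("suspected").
Base order: This intern believed an engineer reported that Rosa suspected that the critic argued with Ida recently.

12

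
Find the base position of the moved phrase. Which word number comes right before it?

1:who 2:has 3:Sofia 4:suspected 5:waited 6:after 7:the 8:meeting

4

The displaced element is "who" (word 1).
It is linked across 1 clause boundary (Ø).
It functions as the subject of "waited", so the gap sits immediately after word 4 ("suspected").
Base order: Sofia has suspected who waited after the meeting.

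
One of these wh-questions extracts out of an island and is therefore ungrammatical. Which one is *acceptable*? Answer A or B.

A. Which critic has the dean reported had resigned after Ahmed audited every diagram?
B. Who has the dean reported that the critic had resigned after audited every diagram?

A

In B, the wh-phrase is extracted from inside an adjunct island (introduced by "after"), which blocks movement.
In A, the extraction path crosses only that-complement boundaries, which are transparent.
So A is grammatical.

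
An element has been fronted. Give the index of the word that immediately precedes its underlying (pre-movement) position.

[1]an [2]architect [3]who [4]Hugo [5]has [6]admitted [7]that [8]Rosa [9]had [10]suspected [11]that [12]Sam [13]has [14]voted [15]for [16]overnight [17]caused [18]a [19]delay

15

The displaced element is "an architect" (word 2).
It is linked across 2 clause boundaries (that → that).
It functions as the object of the preposition "for" of "voted", so the gap sits immediately after word 15 ("for").
Base order: Hugo has admitted that Rosa had suspected that Sam has voted for an architect overnight.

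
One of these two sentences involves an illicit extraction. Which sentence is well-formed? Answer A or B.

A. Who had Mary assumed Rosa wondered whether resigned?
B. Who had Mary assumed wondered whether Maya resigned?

B

In A, the wh-phrase is extracted from inside a wh-island (introduced by "whether"), which blocks movement.
In B, the extraction path crosses only that-complement boundaries, which are transparent.
So B is grammatical.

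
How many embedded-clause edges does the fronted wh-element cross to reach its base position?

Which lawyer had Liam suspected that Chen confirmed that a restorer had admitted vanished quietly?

3

"which lawyer" is extracted from the subject of "vanished".
Boundaries crossed, outermost first: [that], [that], [Ø] — 3 in total.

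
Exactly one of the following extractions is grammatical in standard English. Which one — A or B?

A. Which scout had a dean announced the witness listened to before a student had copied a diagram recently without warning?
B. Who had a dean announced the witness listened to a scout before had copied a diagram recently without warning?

A

In B, the wh-phrase is extracted from inside an adjunct island (introduced by "before"), which blocks movement.
In A, the extraction path crosses only that-complement boundaries, which are transparent.
So A is grammatical.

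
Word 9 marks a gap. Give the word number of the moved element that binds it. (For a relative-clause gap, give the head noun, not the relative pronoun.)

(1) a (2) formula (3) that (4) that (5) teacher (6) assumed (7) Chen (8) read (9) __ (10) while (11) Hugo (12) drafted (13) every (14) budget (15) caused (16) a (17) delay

2

The gap at 9 is the object of "read", inside a relative clause.
The relative pronoun is "that" (word 3); it is bound by the head noun immediately before it.
Its filler is the head noun "formula", at word 2.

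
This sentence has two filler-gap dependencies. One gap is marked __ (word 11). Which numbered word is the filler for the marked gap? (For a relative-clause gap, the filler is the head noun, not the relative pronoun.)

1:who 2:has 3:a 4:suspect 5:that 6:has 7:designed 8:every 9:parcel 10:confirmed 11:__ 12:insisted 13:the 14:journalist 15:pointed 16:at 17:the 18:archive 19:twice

1

The marked gap is the subject of "insisted".
Its filler is the fronted wh-phrase "who", at word 1.
(The other dependency links word 4 to a gap after word 5.)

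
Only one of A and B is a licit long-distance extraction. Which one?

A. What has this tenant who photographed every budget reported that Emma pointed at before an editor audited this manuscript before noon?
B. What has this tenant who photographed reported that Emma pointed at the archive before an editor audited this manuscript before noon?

In B, the wh-phrase is extracted from inside a complex-NP island (relative clause) (introduced by "who"), which blocks movement.
In A, the extraction path crosses only that-complement boundaries, which are transparent.
So A is grammatical.

A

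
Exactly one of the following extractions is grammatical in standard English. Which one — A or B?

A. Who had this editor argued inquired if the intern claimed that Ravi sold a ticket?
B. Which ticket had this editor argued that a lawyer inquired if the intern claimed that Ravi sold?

In B, the wh-phrase is extracted from inside a wh-island (introduced by "if"), which blocks movement.
In A, the extraction path crosses only that-complement boundaries, which are transparent.
So A is grammatical.

A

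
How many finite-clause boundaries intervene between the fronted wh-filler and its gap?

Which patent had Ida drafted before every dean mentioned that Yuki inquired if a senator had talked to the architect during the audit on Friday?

0

"which patent" originates inside the matrix clause — no clause boundary is crossed.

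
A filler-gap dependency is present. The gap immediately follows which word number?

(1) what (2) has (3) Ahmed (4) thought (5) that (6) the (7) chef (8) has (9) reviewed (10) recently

9

The displaced element is "what" (word 1).
It is linked across 1 clause boundary (that).
It functions as the direct object of "reviewed", so the gap sits immediately after word 9 ("reviewed").
Base order: Ahmed has thought that the chef has reviewed what recently.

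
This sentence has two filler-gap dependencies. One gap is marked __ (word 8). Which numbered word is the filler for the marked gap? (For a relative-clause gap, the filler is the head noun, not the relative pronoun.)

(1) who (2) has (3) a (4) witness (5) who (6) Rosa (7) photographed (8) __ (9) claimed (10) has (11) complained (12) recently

4

The marked gap is inside the relative clause, the direct object of "photographed".
Its filler is the head noun "witness" (via "who"), at word 4.
(The other dependency links word 1 to a gap after word 9.)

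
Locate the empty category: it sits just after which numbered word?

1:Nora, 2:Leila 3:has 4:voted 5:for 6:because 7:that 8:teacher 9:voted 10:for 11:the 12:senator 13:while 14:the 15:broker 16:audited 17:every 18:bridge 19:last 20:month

The displaced element is "Nora" (word 1).
It functions as the object of the preposition "for" of "voted", so the gap sits immediately after word 5 ("for").
Base order: Leila has voted for Nora because that teacher voted for the senator while the broker audited every bridge last month.

5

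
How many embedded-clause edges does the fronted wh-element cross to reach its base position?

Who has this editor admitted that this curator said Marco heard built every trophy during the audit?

3

"who" is extracted from the subject of "built".
Boundaries crossed, outermost first: [that], [Ø], [Ø] — 3 in total.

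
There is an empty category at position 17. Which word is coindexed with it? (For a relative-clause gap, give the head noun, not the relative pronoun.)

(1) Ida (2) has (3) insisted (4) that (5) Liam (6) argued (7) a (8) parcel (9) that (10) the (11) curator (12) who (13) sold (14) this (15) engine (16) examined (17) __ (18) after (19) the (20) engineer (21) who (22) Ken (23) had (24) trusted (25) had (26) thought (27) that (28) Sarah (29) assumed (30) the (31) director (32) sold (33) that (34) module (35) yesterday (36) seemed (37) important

The gap at 17 is the object of "examined", inside a relative clause.
The relative pronoun is "that" (word 9); it is bound by the head noun immediately before it.
Its filler is the head noun "parcel", at word 8.

8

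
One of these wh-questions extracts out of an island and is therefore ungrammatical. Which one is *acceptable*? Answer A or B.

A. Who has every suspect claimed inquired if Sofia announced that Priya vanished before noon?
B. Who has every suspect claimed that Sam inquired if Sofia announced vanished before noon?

In B, the wh-phrase is extracted from inside a wh-island (introduced by "if"), which blocks movement.
In A, the extraction path crosses only that-complement boundaries, which are transparent.
So A is grammatical.

A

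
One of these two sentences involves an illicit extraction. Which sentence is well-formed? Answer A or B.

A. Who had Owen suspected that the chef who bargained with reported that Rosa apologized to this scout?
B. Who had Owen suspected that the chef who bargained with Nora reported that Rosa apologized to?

In A, the wh-phrase is extracted from inside a complex-NP island (relative clause) (introduced by "who"), which blocks movement.
In B, the extraction path crosses only that-complement boundaries, which are transparent.
So B is grammatical.

B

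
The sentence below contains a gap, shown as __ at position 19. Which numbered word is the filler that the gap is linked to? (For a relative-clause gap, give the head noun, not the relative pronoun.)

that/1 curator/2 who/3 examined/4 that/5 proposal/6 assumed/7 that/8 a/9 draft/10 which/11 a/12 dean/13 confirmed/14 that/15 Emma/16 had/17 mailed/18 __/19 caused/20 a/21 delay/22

10

The gap at 19 is the object of "mailed", inside a relative clause.
The relative pronoun is "which" (word 11); it is bound by the head noun immediately before it.
Its filler is the head noun "draft", at word 10.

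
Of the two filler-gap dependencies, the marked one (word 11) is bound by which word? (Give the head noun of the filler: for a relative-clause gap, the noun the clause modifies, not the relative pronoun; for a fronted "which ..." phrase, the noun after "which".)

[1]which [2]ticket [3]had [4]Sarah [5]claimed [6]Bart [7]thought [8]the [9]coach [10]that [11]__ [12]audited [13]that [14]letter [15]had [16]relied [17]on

9

The marked gap is inside the relative clause, the subject of "audited".
Its filler is the head noun "coach" (via "that"), at word 9.
(The other dependency links word 2 to a gap after word 17.)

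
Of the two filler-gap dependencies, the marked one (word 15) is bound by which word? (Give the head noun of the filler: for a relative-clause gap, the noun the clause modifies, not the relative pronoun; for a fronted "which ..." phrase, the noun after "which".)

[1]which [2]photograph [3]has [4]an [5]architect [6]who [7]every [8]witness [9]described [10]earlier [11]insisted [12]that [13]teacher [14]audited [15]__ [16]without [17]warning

2

The marked gap is the direct object of "audited".
Its filler is the fronted wh-phrase "which photograph", at word 2.
(The other dependency links word 5 to a gap after word 9.)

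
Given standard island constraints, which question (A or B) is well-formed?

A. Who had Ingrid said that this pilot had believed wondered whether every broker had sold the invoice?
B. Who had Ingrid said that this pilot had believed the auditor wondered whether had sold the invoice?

In B, the wh-phrase is extracted from inside a wh-island (introduced by "whether"), which blocks movement.
In A, the extraction path crosses only that-complement boundaries, which are transparent.
So A is grammatical.

A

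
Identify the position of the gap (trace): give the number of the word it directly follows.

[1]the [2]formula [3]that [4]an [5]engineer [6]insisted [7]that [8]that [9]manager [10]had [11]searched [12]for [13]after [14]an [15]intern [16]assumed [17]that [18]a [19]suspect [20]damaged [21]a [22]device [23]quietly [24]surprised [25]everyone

The displaced element is "the formula" (word 2).
It is linked across 1 clause boundary (that).
It functions as the object of the preposition "for" of "searched", so the gap sits immediately after word 12 ("for").
Base order: An engineer insisted that that manager had searched for the formula after an intern assumed that a suspect damaged a device quietly.

12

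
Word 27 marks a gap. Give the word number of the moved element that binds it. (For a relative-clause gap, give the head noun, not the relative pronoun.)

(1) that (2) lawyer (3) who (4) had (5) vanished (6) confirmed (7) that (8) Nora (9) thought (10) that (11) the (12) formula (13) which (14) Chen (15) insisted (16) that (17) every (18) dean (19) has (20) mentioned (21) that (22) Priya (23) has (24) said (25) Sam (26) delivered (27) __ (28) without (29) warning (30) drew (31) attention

The gap at 27 is the object of "delivered", inside a relative clause.
The relative pronoun is "which" (word 13); it is bound by the head noun immediately before it.
Its filler is the head noun "formula", at word 12.

12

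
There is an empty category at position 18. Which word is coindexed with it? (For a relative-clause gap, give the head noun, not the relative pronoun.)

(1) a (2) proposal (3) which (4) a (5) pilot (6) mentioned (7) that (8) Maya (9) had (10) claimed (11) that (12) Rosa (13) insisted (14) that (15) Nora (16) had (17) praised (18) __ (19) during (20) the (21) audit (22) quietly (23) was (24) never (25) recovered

The gap at 18 is the object of "praised", inside a relative clause.
The relative pronoun is "which" (word 3); it is bound by the head noun immediately before it.
Its filler is the head noun "proposal", at word 2.

2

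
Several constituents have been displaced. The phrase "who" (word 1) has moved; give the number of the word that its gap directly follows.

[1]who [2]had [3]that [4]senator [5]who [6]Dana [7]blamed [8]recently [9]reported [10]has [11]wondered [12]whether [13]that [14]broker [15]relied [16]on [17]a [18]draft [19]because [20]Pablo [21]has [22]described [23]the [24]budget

9

The displaced element is "who" (word 1).
It is linked across 1 clause boundary (Ø).
It functions as the subject of "wondered", so the gap sits immediately after word 9 ("reported").
Base order: That senator who Dana blamed recently had reported who has wondered whether that broker relied on a draft because Pablo has described the budget.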